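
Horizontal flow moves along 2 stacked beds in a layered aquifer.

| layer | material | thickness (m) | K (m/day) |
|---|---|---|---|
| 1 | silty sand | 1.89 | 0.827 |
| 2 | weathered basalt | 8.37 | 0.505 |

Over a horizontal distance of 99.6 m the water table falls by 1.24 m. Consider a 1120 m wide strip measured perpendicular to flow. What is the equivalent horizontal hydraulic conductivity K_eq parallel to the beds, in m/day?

Flow is parallel to layering, so each bed carries its own Darcy discharge and the transmissivities add.
Σ(K_i·b_i) = 0.827×1.89 + 0.505×8.37 = 5.790 m²/day.
Total thickness b = 10.26 m, so K_eq = Σ(K_i·b_i)/b = 0.5643 m/day.

0.564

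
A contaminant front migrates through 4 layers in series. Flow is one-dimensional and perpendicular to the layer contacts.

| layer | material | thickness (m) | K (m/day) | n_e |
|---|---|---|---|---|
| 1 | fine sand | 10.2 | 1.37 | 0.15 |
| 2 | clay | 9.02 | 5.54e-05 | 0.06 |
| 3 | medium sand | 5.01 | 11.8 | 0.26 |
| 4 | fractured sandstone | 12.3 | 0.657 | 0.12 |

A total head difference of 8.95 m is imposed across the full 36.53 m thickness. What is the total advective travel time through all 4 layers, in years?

242

With flow normal to the layers, continuity requires the same specific discharge q through every layer.
Σ(b_i/K_i) = 10.2/1.37 + 9.02/5.54e-05 + 5.01/11.8 + 12.3/0.657 = 1.628e+05 d.
q = Δh / Σ(b_i/K_i) = 8.95 / 1.628e+05 = 5.496e-05 m/day.
In each layer the seepage velocity is v_i = q/n_i, so the layer transit time is t_i = b_i·n_i / q:
  layer 1 (fine sand): t_1 = 10.2 × 0.15 / 5.496e-05 = 27838 d
  layer 2 (clay): t_2 = 9.02 × 0.06 / 5.496e-05 = 9847 d
  layer 3 (medium sand): t_3 = 5.01 × 0.26 / 5.496e-05 = 23700 d
  layer 4 (fractured sandstone): t_4 = 12.3 × 0.12 / 5.496e-05 = 26855 d
Total t = Σ t_i = 88241 days = 241.6 years.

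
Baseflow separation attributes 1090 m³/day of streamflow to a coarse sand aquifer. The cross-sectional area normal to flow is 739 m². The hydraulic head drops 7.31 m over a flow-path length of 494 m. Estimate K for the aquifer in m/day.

Hydraulic gradient i = Δh / L = 7.31 / 494 = 0.01480.
From Q = K·A·i, K = Q / (A·i) = 1090 / (739.0 × 0.01480) = 99.68 m/day.

99.7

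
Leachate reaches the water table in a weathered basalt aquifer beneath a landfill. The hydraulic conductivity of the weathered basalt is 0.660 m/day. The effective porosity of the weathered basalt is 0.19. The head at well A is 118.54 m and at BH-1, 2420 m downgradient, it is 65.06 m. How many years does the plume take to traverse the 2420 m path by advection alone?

Hydraulic gradient i = (118.54 − 65.06) / 2420 = 53.48 / 2420 = 0.02210.
Darcy flux q = K · i = 0.6600 × 0.02210 = 0.01459 m/day.
Seepage velocity v = q / n_e = 0.01459 / 0.19 = 0.07677 m/day.
Travel time t = L / v = 2420 / 0.07677 = 31525 days = 86.31 years.

86.3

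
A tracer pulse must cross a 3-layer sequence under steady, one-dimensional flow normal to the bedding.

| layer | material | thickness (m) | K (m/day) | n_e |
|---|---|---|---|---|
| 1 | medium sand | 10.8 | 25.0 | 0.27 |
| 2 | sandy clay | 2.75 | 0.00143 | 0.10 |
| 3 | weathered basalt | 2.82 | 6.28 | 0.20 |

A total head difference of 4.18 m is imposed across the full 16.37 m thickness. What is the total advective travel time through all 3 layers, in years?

4.73

With flow normal to the layers, continuity requires the same specific discharge q through every layer.
Σ(b_i/K_i) = 10.8/25.0 + 2.75/0.00143 + 2.82/6.28 = 1924 d.
q = Δh / Σ(b_i/K_i) = 4.18 / 1924 = 0.002173 m/day.
In each layer the seepage velocity is v_i = q/n_i, so the layer transit time is t_i = b_i·n_i / q:
  layer 1 (medium sand): t_1 = 10.8 × 0.27 / 0.002173 = 1342 d
  layer 2 (sandy clay): t_2 = 2.75 × 0.10 / 0.002173 = 126.6 d
  layer 3 (weathered basalt): t_3 = 2.82 × 0.20 / 0.002173 = 259.6 d
Total t = Σ t_i = 1728 days = 4.732 years.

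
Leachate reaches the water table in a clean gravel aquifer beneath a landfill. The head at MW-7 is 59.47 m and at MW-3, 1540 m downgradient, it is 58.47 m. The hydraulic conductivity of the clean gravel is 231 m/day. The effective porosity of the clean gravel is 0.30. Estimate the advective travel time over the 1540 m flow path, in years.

8.43

Hydraulic gradient i = (59.47 − 58.47) / 1540 = 1 / 1540 = 0.0006494.
Darcy flux q = K · i = 231.0 × 0.0006494 = 0.1500 m/day.
Seepage velocity v = q / n_e = 0.1500 / 0.30 = 0.5000 m/day.
Travel time t = L / v = 1540 / 0.5000 = 3080 days = 8.433 years.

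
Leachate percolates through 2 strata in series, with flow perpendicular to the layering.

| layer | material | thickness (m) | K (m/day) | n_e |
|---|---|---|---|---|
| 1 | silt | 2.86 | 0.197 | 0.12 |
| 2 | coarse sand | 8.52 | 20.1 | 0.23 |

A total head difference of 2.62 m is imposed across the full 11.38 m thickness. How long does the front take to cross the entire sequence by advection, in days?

With flow normal to the layers, continuity requires the same specific discharge q through every layer.
Σ(b_i/K_i) = 2.86/0.197 + 8.52/20.1 = 14.94 d.
q = Δh / Σ(b_i/K_i) = 2.62 / 14.94 = 0.1753 m/day.
In each layer the seepage velocity is v_i = q/n_i, so the layer transit time is t_i = b_i·n_i / q:
  layer 1 (silt): t_1 = 2.86 × 0.12 / 0.1753 = 1.957 d
  layer 2 (coarse sand): t_2 = 8.52 × 0.23 / 0.1753 = 11.18 d
Total t = Σ t_i = 13.13 days.

13.1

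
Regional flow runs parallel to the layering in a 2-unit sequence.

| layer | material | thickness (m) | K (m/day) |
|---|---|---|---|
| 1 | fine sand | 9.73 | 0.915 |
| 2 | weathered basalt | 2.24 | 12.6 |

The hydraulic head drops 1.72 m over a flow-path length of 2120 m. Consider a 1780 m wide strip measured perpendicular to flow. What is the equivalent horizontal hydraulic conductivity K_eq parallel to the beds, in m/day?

3.10

Flow is parallel to layering, so each bed carries its own Darcy discharge and the transmissivities add.
Σ(K_i·b_i) = 0.915×9.73 + 12.6×2.24 = 37.13 m²/day.
Total thickness b = 11.97 m, so K_eq = Σ(K_i·b_i)/b = 3.102 m/day.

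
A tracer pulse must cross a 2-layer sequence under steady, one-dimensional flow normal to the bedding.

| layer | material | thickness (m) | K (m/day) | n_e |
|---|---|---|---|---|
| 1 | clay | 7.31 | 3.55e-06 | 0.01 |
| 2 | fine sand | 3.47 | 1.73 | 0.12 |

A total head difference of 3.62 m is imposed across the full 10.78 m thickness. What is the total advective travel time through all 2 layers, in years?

With flow normal to the layers, continuity requires the same specific discharge q through every layer.
Σ(b_i/K_i) = 7.31/3.55e-06 + 3.47/1.73 = 2.059e+06 d.
q = Δh / Σ(b_i/K_i) = 3.62 / 2.059e+06 = 1.758e-06 m/day.
In each layer the seepage velocity is v_i = q/n_i, so the layer transit time is t_i = b_i·n_i / q:
  layer 1 (clay): t_1 = 7.31 × 0.01 / 1.758e-06 = 41581 d
  layer 2 (fine sand): t_2 = 3.47 × 0.12 / 1.758e-06 = 2.369e+05 d
Total t = Σ t_i = 2.784e+05 days = 762.3 years.

762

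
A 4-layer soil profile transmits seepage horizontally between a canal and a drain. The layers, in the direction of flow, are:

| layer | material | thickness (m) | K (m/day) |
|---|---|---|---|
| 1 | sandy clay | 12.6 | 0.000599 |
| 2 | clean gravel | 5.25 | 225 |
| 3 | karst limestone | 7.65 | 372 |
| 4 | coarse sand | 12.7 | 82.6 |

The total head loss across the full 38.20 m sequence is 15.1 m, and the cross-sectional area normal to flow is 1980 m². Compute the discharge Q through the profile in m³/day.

1.42

Flow is perpendicular to layering, so the layers act in series and the equivalent K is the thickness-weighted harmonic mean.
Total thickness L = 12.6 + 5.25 + 7.65 + 12.7 = 38.20 m.
Σ(b_i/K_i) = 12.6/0.000599 + 5.25/225 + 7.65/372 + 12.7/82.6 = 21035 d.
K_eq = L / Σ(b_i/K_i) = 38.20 / 21035 = 0.001816 m/day.
Q = K_eq · A · (Δh/L) = 0.001816 × 1980 × (15.1/38.20) = 1.421 m³/day.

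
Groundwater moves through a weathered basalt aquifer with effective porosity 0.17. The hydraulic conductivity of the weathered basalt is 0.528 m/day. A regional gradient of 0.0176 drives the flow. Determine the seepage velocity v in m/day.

0.0547

Hydraulic gradient i = 0.0176.
Darcy flux q = K · i = 0.5280 × 0.01760 = 0.009293 m/day.
Seepage velocity v = q / n_e = 0.009293 / 0.17 = 0.05466 m/day.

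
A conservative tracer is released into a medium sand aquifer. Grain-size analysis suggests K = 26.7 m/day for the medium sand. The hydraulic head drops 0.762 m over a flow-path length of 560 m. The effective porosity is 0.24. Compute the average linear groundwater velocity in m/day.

Hydraulic gradient i = Δh / L = 0.762 / 560 = 0.001361.
Darcy flux q = K · i = 26.70 × 0.001361 = 0.03633 m/day.
Seepage velocity v = q / n_e = 0.03633 / 0.24 = 0.1514 m/day.

0.151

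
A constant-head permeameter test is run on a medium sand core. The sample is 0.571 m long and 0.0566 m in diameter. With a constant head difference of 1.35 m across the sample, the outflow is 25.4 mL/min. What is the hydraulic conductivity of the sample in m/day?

6.15

Cross-sectional area A = π·(d/2)² = π × (0.0566/2)² = 0.002516 m².
Convert discharge: 25.4 mL/min = 4.233e-07 m³/s.
Darcy's law rearranged: K = Q·L / (A·Δh) = 4.233e-07 × 0.571 / (0.002516 × 1.35) = 7.116e-05 m/s = 6.149 m/day.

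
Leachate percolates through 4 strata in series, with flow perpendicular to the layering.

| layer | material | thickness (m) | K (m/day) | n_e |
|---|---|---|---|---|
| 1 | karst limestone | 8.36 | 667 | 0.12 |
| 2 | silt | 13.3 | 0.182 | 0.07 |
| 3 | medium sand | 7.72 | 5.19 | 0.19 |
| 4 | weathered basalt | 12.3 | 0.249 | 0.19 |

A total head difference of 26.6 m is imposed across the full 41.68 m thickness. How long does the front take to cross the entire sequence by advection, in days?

26.7

With flow normal to the layers, continuity requires the same specific discharge q through every layer.
Σ(b_i/K_i) = 8.36/667 + 13.3/0.182 + 7.72/5.19 + 12.3/0.249 = 124.0 d.
q = Δh / Σ(b_i/K_i) = 26.6 / 124.0 = 0.2146 m/day.
In each layer the seepage velocity is v_i = q/n_i, so the layer transit time is t_i = b_i·n_i / q:
  layer 1 (karst limestone): t_1 = 8.36 × 0.12 / 0.2146 = 4.676 d
  layer 2 (silt): t_2 = 13.3 × 0.07 / 0.2146 = 4.339 d
  layer 3 (medium sand): t_3 = 7.72 × 0.19 / 0.2146 = 6.836 d
  layer 4 (weathered basalt): t_4 = 12.3 × 0.19 / 0.2146 = 10.89 d
Total t = Σ t_i = 26.74 days.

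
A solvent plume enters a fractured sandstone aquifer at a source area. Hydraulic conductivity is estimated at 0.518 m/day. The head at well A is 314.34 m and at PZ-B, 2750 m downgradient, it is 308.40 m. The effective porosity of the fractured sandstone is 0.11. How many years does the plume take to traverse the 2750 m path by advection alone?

Hydraulic gradient i = (314.34 − 308.40) / 2750 = 5.94 / 2750 = 0.002160.
Darcy flux q = K · i = 0.5180 × 0.002160 = 0.001119 m/day.
Seepage velocity v = q / n_e = 0.001119 / 0.11 = 0.01017 m/day.
Travel time t = L / v = 2750 / 0.01017 = 2.704e+05 days = 740.2 years.

740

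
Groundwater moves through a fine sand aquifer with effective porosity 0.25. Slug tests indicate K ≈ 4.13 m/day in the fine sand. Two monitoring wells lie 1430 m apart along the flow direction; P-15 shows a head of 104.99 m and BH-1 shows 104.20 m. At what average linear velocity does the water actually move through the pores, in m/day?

Hydraulic gradient i = (104.99 − 104.20) / 1430 = 0.79 / 1430 = 0.0005524.
Darcy flux q = K · i = 4.130 × 0.0005524 = 0.002282 m/day.
Seepage velocity v = q / n_e = 0.002282 / 0.25 = 0.009126 m/day.

0.00913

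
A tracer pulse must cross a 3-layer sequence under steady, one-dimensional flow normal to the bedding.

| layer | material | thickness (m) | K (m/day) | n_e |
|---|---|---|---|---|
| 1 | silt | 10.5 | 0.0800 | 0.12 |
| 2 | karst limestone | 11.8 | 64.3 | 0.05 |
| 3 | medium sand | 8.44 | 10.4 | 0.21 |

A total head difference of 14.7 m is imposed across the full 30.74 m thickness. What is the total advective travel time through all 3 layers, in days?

32.6

With flow normal to the layers, continuity requires the same specific discharge q through every layer.
Σ(b_i/K_i) = 10.5/0.0800 + 11.8/64.3 + 8.44/10.4 = 132.2 d.
q = Δh / Σ(b_i/K_i) = 14.7 / 132.2 = 0.1112 m/day.
In each layer the seepage velocity is v_i = q/n_i, so the layer transit time is t_i = b_i·n_i / q:
  layer 1 (silt): t_1 = 10.5 × 0.12 / 0.1112 = 11.34 d
  layer 2 (karst limestone): t_2 = 11.8 × 0.05 / 0.1112 = 5.308 d
  layer 3 (medium sand): t_3 = 8.44 × 0.21 / 0.1112 = 15.94 d
Total t = Σ t_i = 32.59 days.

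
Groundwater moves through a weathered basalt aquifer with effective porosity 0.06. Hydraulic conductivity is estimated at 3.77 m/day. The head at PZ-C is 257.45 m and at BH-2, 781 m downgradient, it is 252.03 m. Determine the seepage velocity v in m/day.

Hydraulic gradient i = (257.45 − 252.03) / 781 = 5.42 / 781 = 0.006940.
Darcy flux q = K · i = 3.770 × 0.006940 = 0.02616 m/day.
Seepage velocity v = q / n_e = 0.02616 / 0.06 = 0.4361 m/day.

0.436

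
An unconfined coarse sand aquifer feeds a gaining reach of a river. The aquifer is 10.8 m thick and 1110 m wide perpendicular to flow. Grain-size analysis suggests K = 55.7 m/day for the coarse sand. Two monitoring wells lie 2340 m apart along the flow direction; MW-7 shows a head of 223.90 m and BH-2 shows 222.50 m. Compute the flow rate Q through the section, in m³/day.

399

Cross-sectional area A = 1110 × 10.8 = 11988 m².
Hydraulic gradient i = (223.90 − 222.50) / 2340 = 1.4 / 2340 = 0.0005983.
Darcy's law: Q = K · A · i = 55.70 × 11988 × 0.0005983 = 399.5 m³/day.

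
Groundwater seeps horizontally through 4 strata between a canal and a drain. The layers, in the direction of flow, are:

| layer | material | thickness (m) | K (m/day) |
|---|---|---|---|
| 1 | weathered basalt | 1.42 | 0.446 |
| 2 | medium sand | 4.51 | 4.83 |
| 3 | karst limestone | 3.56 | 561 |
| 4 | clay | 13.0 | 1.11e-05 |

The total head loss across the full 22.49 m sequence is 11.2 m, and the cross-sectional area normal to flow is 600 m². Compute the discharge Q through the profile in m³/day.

Flow is perpendicular to layering, so the layers act in series and the equivalent K is the thickness-weighted harmonic mean.
Total thickness L = 1.42 + 4.51 + 3.56 + 13.0 = 22.49 m.
Σ(b_i/K_i) = 1.42/0.446 + 4.51/4.83 + 3.56/561 + 13.0/1.11e-05 = 1.171e+06 d.
K_eq = L / Σ(b_i/K_i) = 22.49 / 1.171e+06 = 1.920e-05 m/day.
Q = K_eq · A · (Δh/L) = 1.920e-05 × 600 × (11.2/22.49) = 0.005738 m³/day.

0.00574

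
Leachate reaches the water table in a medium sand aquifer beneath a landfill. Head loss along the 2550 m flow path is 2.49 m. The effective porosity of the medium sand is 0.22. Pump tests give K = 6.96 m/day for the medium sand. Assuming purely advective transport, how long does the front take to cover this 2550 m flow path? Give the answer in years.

Hydraulic gradient i = Δh / L = 2.49 / 2550 = 0.0009765.
Darcy flux q = K · i = 6.960 × 0.0009765 = 0.006796 m/day.
Seepage velocity v = q / n_e = 0.006796 / 0.22 = 0.03089 m/day.
Travel time t = L / v = 2550 / 0.03089 = 82546 days = 226.0 years.

226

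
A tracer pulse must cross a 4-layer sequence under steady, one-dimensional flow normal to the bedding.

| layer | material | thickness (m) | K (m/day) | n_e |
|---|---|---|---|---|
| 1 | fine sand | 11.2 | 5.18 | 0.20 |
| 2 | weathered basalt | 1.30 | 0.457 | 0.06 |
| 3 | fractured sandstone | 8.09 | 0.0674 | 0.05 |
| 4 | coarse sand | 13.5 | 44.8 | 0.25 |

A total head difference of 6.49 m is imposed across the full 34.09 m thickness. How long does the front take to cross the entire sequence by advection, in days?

With flow normal to the layers, continuity requires the same specific discharge q through every layer.
Σ(b_i/K_i) = 11.2/5.18 + 1.30/0.457 + 8.09/0.0674 + 13.5/44.8 = 125.3 d.
q = Δh / Σ(b_i/K_i) = 6.49 / 125.3 = 0.05178 m/day.
In each layer the seepage velocity is v_i = q/n_i, so the layer transit time is t_i = b_i·n_i / q:
  layer 1 (fine sand): t_1 = 11.2 × 0.20 / 0.05178 = 43.26 d
  layer 2 (weathered basalt): t_2 = 1.30 × 0.06 / 0.05178 = 1.506 d
  layer 3 (fractured sandstone): t_3 = 8.09 × 0.05 / 0.05178 = 7.812 d
  layer 4 (coarse sand): t_4 = 13.5 × 0.25 / 0.05178 = 65.18 d
Total t = Σ t_i = 117.8 days.

118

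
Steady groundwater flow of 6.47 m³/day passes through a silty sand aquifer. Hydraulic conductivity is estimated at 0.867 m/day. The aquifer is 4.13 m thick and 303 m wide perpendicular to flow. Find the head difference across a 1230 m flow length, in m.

7.33

Cross-sectional area A = 303 × 4.13 = 1251 m².
From Q = K·A·i, i = Q / (K·A) = 6.47 / (0.8670 × 1251) = 0.005963.
Head loss Δh = i · L = 0.005963 × 1230 = 7.335 m.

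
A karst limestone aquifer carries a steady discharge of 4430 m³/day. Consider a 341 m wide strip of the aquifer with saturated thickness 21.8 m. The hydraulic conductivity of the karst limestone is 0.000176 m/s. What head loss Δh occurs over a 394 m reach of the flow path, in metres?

15.4

Convert K: 0.000176 m/s × 86400 = 15.21 m/day.
Cross-sectional area A = 341 × 21.8 = 7434 m².
From Q = K·A·i, i = Q / (K·A) = 4430 / (15.21 × 7434) = 0.03919.
Head loss Δh = i · L = 0.03919 × 394 = 15.44 m.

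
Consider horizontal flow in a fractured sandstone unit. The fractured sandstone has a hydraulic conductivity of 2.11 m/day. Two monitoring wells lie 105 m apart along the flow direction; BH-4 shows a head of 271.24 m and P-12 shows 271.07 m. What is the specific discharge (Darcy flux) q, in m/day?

Hydraulic gradient i = (271.24 − 271.07) / 105 = 0.17 / 105 = 0.001619.
Specific discharge q = K · i = 2.110 × 0.001619 = 0.003416 m/day.

0.00342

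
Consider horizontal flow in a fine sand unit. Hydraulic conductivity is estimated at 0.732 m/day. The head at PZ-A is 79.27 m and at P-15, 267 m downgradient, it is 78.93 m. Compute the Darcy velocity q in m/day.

Hydraulic gradient i = (79.27 − 78.93) / 267 = 0.34 / 267 = 0.001273.
Specific discharge q = K · i = 0.7320 × 0.001273 = 0.0009321 m/day.

0.000932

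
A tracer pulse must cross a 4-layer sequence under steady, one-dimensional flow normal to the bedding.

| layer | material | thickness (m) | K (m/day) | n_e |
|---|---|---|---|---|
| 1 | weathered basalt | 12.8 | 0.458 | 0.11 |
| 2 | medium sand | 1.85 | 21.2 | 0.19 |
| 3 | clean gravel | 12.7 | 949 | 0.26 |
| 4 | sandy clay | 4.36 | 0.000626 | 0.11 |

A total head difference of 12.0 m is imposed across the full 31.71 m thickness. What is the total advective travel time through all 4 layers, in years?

8.84

With flow normal to the layers, continuity requires the same specific discharge q through every layer.
Σ(b_i/K_i) = 12.8/0.458 + 1.85/21.2 + 12.7/949 + 4.36/0.000626 = 6993 d.
q = Δh / Σ(b_i/K_i) = 12.0 / 6993 = 0.001716 m/day.
In each layer the seepage velocity is v_i = q/n_i, so the layer transit time is t_i = b_i·n_i / q:
  layer 1 (weathered basalt): t_1 = 12.8 × 0.11 / 0.001716 = 820.5 d
  layer 2 (medium sand): t_2 = 1.85 × 0.19 / 0.001716 = 204.8 d
  layer 3 (clean gravel): t_3 = 12.7 × 0.26 / 0.001716 = 1924 d
  layer 4 (sandy clay): t_4 = 4.36 × 0.11 / 0.001716 = 279.5 d
Total t = Σ t_i = 3229 days = 8.841 years.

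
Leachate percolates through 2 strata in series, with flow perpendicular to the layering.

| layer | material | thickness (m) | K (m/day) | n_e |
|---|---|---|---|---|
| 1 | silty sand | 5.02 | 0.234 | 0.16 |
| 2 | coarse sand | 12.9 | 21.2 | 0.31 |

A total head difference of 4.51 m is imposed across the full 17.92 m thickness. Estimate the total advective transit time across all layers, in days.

23.5

With flow normal to the layers, continuity requires the same specific discharge q through every layer.
Σ(b_i/K_i) = 5.02/0.234 + 12.9/21.2 = 22.06 d.
q = Δh / Σ(b_i/K_i) = 4.51 / 22.06 = 0.2044 m/day.
In each layer the seepage velocity is v_i = q/n_i, so the layer transit time is t_i = b_i·n_i / q:
  layer 1 (silty sand): t_1 = 5.02 × 0.16 / 0.2044 = 3.929 d
  layer 2 (coarse sand): t_2 = 12.9 × 0.31 / 0.2044 = 19.56 d
Total t = Σ t_i = 23.49 days.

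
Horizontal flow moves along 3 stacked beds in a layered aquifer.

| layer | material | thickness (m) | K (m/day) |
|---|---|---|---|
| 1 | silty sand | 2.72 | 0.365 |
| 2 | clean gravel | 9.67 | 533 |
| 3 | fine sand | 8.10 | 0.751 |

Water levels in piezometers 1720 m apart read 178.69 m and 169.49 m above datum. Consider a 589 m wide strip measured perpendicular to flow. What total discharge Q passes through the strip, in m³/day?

Flow is parallel to layering, so each bed carries its own Darcy discharge and the transmissivities add.
Σ(K_i·b_i) = 0.365×2.72 + 533×9.67 + 0.751×8.10 = 5161 m²/day.
Hydraulic gradient i = (178.69 − 169.49) / 1720 = 9.2 / 1720 = 0.005349.
Q = Σ(K_i·b_i) · W · i = 5161 × 589 × 0.005349 = 16260 m³/day.

16300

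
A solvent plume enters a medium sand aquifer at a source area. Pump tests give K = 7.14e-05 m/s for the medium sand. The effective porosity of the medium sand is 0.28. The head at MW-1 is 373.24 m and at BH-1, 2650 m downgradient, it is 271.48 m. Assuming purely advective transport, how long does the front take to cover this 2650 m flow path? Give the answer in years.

8.58

Convert K: 7.14e-05 m/s × 86400 = 6.169 m/day.
Hydraulic gradient i = (373.24 − 271.48) / 2650 = 101.76 / 2650 = 0.03840.
Darcy flux q = K · i = 6.169 × 0.03840 = 0.2369 m/day.
Seepage velocity v = q / n_e = 0.2369 / 0.28 = 0.8460 m/day.
Travel time t = L / v = 2650 / 0.8460 = 3132 days = 8.576 years.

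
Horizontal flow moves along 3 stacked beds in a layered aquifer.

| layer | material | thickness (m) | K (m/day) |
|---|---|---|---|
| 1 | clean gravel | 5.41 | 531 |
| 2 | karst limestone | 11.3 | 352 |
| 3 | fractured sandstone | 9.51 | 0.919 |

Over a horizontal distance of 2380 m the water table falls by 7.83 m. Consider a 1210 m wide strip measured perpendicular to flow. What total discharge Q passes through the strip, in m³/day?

Flow is parallel to layering, so each bed carries its own Darcy discharge and the transmissivities add.
Σ(K_i·b_i) = 531×5.41 + 352×11.3 + 0.919×9.51 = 6859 m²/day.
Hydraulic gradient i = Δh / L = 7.83 / 2380 = 0.003290.
Q = Σ(K_i·b_i) · W · i = 6859 × 1210 × 0.003290 = 27304 m³/day.

27300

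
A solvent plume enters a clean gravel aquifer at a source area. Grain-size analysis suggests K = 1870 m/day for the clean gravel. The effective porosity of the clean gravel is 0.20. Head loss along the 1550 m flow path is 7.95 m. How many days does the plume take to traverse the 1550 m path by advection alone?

32.3

Hydraulic gradient i = Δh / L = 7.95 / 1550 = 0.005129.
Darcy flux q = K · i = 1870 × 0.005129 = 9.591 m/day.
Seepage velocity v = q / n_e = 9.591 / 0.20 = 47.96 m/day.
Travel time t = L / v = 1550 / 47.96 = 32.32 days.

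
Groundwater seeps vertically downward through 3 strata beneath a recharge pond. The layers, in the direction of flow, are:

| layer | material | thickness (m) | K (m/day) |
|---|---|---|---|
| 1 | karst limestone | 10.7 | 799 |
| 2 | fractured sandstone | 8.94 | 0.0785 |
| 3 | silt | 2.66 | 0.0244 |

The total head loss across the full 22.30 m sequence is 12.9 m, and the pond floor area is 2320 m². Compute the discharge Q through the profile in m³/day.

134

Flow is perpendicular to layering, so the layers act in series and the equivalent K is the thickness-weighted harmonic mean.
Total thickness L = 10.7 + 8.94 + 2.66 = 22.30 m.
Σ(b_i/K_i) = 10.7/799 + 8.94/0.0785 + 2.66/0.0244 = 222.9 d.
K_eq = L / Σ(b_i/K_i) = 22.30 / 222.9 = 0.1000 m/day.
Q = K_eq · A · (Δh/L) = 0.1000 × 2320 × (12.9/22.30) = 134.3 m³/day.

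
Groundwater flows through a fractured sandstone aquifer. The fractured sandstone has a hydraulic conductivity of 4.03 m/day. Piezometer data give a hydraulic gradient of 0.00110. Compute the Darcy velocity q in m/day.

Hydraulic gradient i = 0.00110.
Specific discharge q = K · i = 4.030 × 0.001100 = 0.004433 m/day.

0.00443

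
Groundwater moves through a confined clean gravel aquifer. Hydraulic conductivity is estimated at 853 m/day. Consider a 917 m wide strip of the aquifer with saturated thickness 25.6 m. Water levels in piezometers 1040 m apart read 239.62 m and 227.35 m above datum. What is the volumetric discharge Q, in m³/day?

Cross-sectional area A = 917 × 25.6 = 23475 m².
Hydraulic gradient i = (239.62 − 227.35) / 1040 = 12.27 / 1040 = 0.01180.
Darcy's law: Q = K · A · i = 853.0 × 23475 × 0.01180 = 2.362e+05 m³/day.

236000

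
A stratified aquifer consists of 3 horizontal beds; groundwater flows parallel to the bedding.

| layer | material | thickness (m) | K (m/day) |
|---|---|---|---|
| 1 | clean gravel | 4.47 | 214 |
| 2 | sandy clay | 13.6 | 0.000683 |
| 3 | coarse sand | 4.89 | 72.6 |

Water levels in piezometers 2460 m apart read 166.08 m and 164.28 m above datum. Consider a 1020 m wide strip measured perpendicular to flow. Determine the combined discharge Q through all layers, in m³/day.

979

Flow is parallel to layering, so each bed carries its own Darcy discharge and the transmissivities add.
Σ(K_i·b_i) = 214×4.47 + 0.000683×13.6 + 72.6×4.89 = 1312 m²/day.
Hydraulic gradient i = (166.08 − 164.28) / 2460 = 1.8 / 2460 = 0.0007317.
Q = Σ(K_i·b_i) · W · i = 1312 × 1020 × 0.0007317 = 978.9 m³/day.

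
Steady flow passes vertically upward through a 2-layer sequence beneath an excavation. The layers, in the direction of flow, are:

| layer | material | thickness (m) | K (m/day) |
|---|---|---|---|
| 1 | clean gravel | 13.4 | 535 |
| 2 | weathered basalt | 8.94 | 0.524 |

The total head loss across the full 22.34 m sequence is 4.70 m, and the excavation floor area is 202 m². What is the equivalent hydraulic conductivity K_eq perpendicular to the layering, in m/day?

1.31

Flow is perpendicular to layering, so the layers act in series and the equivalent K is the thickness-weighted harmonic mean.
Total thickness L = 13.4 + 8.94 = 22.34 m.
Σ(b_i/K_i) = 13.4/535 + 8.94/0.524 = 17.09 d.
K_eq = L / Σ(b_i/K_i) = 22.34 / 17.09 = 1.307 m/day.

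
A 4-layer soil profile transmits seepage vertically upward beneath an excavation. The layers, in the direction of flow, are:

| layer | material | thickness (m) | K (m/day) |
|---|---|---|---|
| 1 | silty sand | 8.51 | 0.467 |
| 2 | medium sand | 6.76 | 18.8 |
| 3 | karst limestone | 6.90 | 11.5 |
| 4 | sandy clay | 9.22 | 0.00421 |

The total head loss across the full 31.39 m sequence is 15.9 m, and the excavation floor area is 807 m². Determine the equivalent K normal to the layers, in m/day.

0.0142

Flow is perpendicular to layering, so the layers act in series and the equivalent K is the thickness-weighted harmonic mean.
Total thickness L = 8.51 + 6.76 + 6.90 + 9.22 = 31.39 m.
Σ(b_i/K_i) = 8.51/0.467 + 6.76/18.8 + 6.90/11.5 + 9.22/0.00421 = 2209 d.
K_eq = L / Σ(b_i/K_i) = 31.39 / 2209 = 0.01421 m/day.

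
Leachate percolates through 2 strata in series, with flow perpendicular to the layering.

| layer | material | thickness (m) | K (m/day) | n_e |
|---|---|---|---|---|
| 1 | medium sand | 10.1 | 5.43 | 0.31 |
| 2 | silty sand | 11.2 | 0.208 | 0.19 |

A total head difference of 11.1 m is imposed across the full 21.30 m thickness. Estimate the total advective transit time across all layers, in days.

With flow normal to the layers, continuity requires the same specific discharge q through every layer.
Σ(b_i/K_i) = 10.1/5.43 + 11.2/0.208 = 55.71 d.
q = Δh / Σ(b_i/K_i) = 11.1 / 55.71 = 0.1993 m/day.
In each layer the seepage velocity is v_i = q/n_i, so the layer transit time is t_i = b_i·n_i / q:
  layer 1 (medium sand): t_1 = 10.1 × 0.31 / 0.1993 = 15.71 d
  layer 2 (silty sand): t_2 = 11.2 × 0.19 / 0.1993 = 10.68 d
Total t = Σ t_i = 26.39 days.

26.4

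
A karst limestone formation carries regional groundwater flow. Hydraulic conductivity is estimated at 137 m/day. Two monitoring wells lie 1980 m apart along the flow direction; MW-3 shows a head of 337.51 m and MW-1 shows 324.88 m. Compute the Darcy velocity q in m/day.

0.874

Hydraulic gradient i = (337.51 − 324.88) / 1980 = 12.63 / 1980 = 0.006379.
Specific discharge q = K · i = 137.0 × 0.006379 = 0.8739 m/day.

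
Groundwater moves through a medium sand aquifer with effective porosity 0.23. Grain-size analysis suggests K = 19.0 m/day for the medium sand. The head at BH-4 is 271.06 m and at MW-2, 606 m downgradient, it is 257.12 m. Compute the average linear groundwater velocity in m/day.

1.90

Hydraulic gradient i = (271.06 − 257.12) / 606 = 13.94 / 606 = 0.02300.
Darcy flux q = K · i = 19.00 × 0.02300 = 0.4371 m/day.
Seepage velocity v = q / n_e = 0.4371 / 0.23 = 1.900 m/day.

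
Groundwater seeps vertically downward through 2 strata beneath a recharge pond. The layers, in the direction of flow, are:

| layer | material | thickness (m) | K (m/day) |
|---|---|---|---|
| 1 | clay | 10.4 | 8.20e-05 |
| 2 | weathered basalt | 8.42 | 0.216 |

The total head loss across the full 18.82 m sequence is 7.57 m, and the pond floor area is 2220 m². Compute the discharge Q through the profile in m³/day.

0.132

Flow is perpendicular to layering, so the layers act in series and the equivalent K is the thickness-weighted harmonic mean.
Total thickness L = 10.4 + 8.42 = 18.82 m.
Σ(b_i/K_i) = 10.4/8.20e-05 + 8.42/0.216 = 1.269e+05 d.
K_eq = L / Σ(b_i/K_i) = 18.82 / 1.269e+05 = 0.0001483 m/day.
Q = K_eq · A · (Δh/L) = 0.0001483 × 2220 × (7.57/18.82) = 0.1325 m³/day.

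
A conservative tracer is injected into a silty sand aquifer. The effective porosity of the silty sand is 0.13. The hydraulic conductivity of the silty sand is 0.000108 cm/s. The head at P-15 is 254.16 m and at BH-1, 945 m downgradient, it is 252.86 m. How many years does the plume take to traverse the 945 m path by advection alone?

Convert K: 0.000108 cm/s × 864 = 0.09331 m/day.
Hydraulic gradient i = (254.16 − 252.86) / 945 = 1.3 / 945 = 0.001376.
Darcy flux q = K · i = 0.09331 × 0.001376 = 0.0001284 m/day.
Seepage velocity v = q / n_e = 0.0001284 / 0.13 = 0.0009874 m/day.
Travel time t = L / v = 945 / 0.0009874 = 9.570e+05 days = 2620 years.

2620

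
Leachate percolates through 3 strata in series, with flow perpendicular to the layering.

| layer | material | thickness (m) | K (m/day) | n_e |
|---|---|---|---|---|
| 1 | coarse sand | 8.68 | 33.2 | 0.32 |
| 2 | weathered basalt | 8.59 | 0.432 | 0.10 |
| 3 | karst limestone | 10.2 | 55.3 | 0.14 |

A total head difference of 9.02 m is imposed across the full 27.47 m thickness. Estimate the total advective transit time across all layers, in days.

11.4

With flow normal to the layers, continuity requires the same specific discharge q through every layer.
Σ(b_i/K_i) = 8.68/33.2 + 8.59/0.432 + 10.2/55.3 = 20.33 d.
q = Δh / Σ(b_i/K_i) = 9.02 / 20.33 = 0.4437 m/day.
In each layer the seepage velocity is v_i = q/n_i, so the layer transit time is t_i = b_i·n_i / q:
  layer 1 (coarse sand): t_1 = 8.68 × 0.32 / 0.4437 = 6.260 d
  layer 2 (weathered basalt): t_2 = 8.59 × 0.10 / 0.4437 = 1.936 d
  layer 3 (karst limestone): t_3 = 10.2 × 0.14 / 0.4437 = 3.219 d
Total t = Σ t_i = 11.42 days.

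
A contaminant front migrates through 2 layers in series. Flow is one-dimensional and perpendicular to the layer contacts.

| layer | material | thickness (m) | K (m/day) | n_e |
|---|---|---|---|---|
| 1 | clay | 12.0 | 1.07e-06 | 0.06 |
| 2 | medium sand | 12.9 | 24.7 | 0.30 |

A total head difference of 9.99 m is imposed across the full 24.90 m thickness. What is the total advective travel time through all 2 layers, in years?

With flow normal to the layers, continuity requires the same specific discharge q through every layer.
Σ(b_i/K_i) = 12.0/1.07e-06 + 12.9/24.7 = 1.121e+07 d.
q = Δh / Σ(b_i/K_i) = 9.99 / 1.121e+07 = 8.908e-07 m/day.
In each layer the seepage velocity is v_i = q/n_i, so the layer transit time is t_i = b_i·n_i / q:
  layer 1 (clay): t_1 = 12.0 × 0.06 / 8.908e-07 = 8.083e+05 d
  layer 2 (medium sand): t_2 = 12.9 × 0.30 / 8.908e-07 = 4.345e+06 d
Total t = Σ t_i = 5.153e+06 days = 14108 years.

14100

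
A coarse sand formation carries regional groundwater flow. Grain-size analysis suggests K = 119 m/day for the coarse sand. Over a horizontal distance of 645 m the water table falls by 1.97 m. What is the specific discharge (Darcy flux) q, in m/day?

0.363

Hydraulic gradient i = Δh / L = 1.97 / 645 = 0.003054.
Specific discharge q = K · i = 119.0 × 0.003054 = 0.3635 m/day.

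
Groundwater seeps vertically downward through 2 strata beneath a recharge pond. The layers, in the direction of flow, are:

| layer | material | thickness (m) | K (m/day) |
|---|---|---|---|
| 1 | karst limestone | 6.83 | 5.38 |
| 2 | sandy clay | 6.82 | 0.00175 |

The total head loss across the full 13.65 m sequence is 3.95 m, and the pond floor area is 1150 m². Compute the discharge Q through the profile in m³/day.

1.17

Flow is perpendicular to layering, so the layers act in series and the equivalent K is the thickness-weighted harmonic mean.
Total thickness L = 6.83 + 6.82 = 13.65 m.
Σ(b_i/K_i) = 6.83/5.38 + 6.82/0.00175 = 3898 d.
K_eq = L / Σ(b_i/K_i) = 13.65 / 3898 = 0.003501 m/day.
Q = K_eq · A · (Δh/L) = 0.003501 × 1150 × (3.95/13.65) = 1.165 m³/day.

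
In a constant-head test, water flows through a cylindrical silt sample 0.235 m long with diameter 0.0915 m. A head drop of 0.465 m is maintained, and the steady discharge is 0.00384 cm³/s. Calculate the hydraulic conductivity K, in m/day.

0.0255

Cross-sectional area A = π·(d/2)² = π × (0.0915/2)² = 0.006576 m².
Convert discharge: 0.00384 cm³/s = 3.840e-09 m³/s.
Darcy's law rearranged: K = Q·L / (A·Δh) = 3.840e-09 × 0.235 / (0.006576 × 0.465) = 2.951e-07 m/s = 0.02550 m/day.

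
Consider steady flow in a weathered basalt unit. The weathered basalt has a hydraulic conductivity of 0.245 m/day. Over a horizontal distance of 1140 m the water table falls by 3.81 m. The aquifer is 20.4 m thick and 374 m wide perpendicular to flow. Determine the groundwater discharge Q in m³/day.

Cross-sectional area A = 374 × 20.4 = 7630 m².
Hydraulic gradient i = Δh / L = 3.81 / 1140 = 0.003342.
Darcy's law: Q = K · A · i = 0.2450 × 7630 × 0.003342 = 6.247 m³/day.

6.25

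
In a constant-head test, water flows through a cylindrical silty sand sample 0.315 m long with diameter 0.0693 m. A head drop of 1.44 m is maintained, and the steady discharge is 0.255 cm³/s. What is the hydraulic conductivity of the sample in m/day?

Cross-sectional area A = π·(d/2)² = π × (0.0693/2)² = 0.003772 m².
Convert discharge: 0.255 cm³/s = 2.550e-07 m³/s.
Darcy's law rearranged: K = Q·L / (A·Δh) = 2.550e-07 × 0.315 / (0.003772 × 1.44) = 1.479e-05 m/s = 1.278 m/day.

1.28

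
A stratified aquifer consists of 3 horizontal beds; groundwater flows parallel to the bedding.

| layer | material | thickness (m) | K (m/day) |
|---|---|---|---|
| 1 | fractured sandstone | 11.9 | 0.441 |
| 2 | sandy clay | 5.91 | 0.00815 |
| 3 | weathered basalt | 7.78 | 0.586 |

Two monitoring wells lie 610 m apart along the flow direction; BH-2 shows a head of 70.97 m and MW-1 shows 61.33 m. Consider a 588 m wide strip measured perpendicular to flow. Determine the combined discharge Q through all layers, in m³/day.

Flow is parallel to layering, so each bed carries its own Darcy discharge and the transmissivities add.
Σ(K_i·b_i) = 0.441×11.9 + 0.00815×5.91 + 0.586×7.78 = 9.855 m²/day.
Hydraulic gradient i = (70.97 − 61.33) / 610 = 9.64 / 610 = 0.01580.
Q = Σ(K_i·b_i) · W · i = 9.855 × 588 × 0.01580 = 91.58 m³/day.

91.6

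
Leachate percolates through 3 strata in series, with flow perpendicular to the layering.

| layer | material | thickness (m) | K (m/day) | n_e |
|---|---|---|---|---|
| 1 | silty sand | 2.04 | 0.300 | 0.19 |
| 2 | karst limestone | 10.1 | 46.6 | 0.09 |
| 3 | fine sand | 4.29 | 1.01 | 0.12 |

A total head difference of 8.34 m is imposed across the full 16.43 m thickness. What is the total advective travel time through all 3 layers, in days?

2.45

With flow normal to the layers, continuity requires the same specific discharge q through every layer.
Σ(b_i/K_i) = 2.04/0.300 + 10.1/46.6 + 4.29/1.01 = 11.26 d.
q = Δh / Σ(b_i/K_i) = 8.34 / 11.26 = 0.7404 m/day.
In each layer the seepage velocity is v_i = q/n_i, so the layer transit time is t_i = b_i·n_i / q:
  layer 1 (silty sand): t_1 = 2.04 × 0.19 / 0.7404 = 0.5235 d
  layer 2 (karst limestone): t_2 = 10.1 × 0.09 / 0.7404 = 1.228 d
  layer 3 (fine sand): t_3 = 4.29 × 0.12 / 0.7404 = 0.6953 d
Total t = Σ t_i = 2.447 days.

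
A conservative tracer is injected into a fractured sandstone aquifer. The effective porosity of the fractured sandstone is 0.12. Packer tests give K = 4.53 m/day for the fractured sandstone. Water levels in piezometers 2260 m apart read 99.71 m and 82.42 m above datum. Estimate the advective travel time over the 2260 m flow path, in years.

21.4

Hydraulic gradient i = (99.71 − 82.42) / 2260 = 17.29 / 2260 = 0.007650.
Darcy flux q = K · i = 4.530 × 0.007650 = 0.03466 m/day.
Seepage velocity v = q / n_e = 0.03466 / 0.12 = 0.2888 m/day.
Travel time t = L / v = 2260 / 0.2888 = 7825 days = 21.42 years.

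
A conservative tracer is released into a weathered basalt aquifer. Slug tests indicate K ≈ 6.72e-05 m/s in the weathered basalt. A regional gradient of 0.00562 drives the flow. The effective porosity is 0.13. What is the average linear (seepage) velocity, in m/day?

Convert K: 6.72e-05 m/s × 86400 = 5.806 m/day.
Hydraulic gradient i = 0.00562.
Darcy flux q = K · i = 5.806 × 0.005620 = 0.03263 m/day.
Seepage velocity v = q / n_e = 0.03263 / 0.13 = 0.2510 m/day.

0.251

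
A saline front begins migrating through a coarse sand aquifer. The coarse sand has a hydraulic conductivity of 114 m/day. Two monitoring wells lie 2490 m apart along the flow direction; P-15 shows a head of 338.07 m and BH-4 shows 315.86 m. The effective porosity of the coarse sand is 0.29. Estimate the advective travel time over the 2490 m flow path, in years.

Hydraulic gradient i = (338.07 − 315.86) / 2490 = 22.21 / 2490 = 0.008920.
Darcy flux q = K · i = 114.0 × 0.008920 = 1.017 m/day.
Seepage velocity v = q / n_e = 1.017 / 0.29 = 3.506 m/day.
Travel time t = L / v = 2490 / 3.506 = 710.1 days = 1.944 years.

1.94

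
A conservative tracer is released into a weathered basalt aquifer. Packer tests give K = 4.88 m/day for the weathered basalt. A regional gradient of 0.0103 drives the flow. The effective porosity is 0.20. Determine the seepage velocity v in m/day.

Hydraulic gradient i = 0.0103.
Darcy flux q = K · i = 4.880 × 0.01030 = 0.05026 m/day.
Seepage velocity v = q / n_e = 0.05026 / 0.20 = 0.2513 m/day.

0.251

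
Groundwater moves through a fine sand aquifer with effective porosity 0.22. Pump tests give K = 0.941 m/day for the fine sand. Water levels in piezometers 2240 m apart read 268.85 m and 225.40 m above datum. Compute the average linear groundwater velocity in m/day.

Hydraulic gradient i = (268.85 − 225.40) / 2240 = 43.45 / 2240 = 0.01940.
Darcy flux q = K · i = 0.9410 × 0.01940 = 0.01825 m/day.
Seepage velocity v = q / n_e = 0.01825 / 0.22 = 0.08297 m/day.

0.0830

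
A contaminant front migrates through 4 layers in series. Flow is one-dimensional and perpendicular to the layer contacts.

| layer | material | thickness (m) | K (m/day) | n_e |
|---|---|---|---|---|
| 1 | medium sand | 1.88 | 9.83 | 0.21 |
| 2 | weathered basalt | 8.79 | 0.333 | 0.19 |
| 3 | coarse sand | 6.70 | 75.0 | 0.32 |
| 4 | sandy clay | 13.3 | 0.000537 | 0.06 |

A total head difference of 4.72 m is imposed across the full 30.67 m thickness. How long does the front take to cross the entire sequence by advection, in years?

With flow normal to the layers, continuity requires the same specific discharge q through every layer.
Σ(b_i/K_i) = 1.88/9.83 + 8.79/0.333 + 6.70/75.0 + 13.3/0.000537 = 24794 d.
q = Δh / Σ(b_i/K_i) = 4.72 / 24794 = 0.0001904 m/day.
In each layer the seepage velocity is v_i = q/n_i, so the layer transit time is t_i = b_i·n_i / q:
  layer 1 (medium sand): t_1 = 1.88 × 0.21 / 0.0001904 = 2074 d
  layer 2 (weathered basalt): t_2 = 8.79 × 0.19 / 0.0001904 = 8773 d
  layer 3 (coarse sand): t_3 = 6.70 × 0.32 / 0.0001904 = 11262 d
  layer 4 (sandy clay): t_4 = 13.3 × 0.06 / 0.0001904 = 4192 d
Total t = Σ t_i = 26301 days = 72.01 years.

72.0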